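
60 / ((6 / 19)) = 190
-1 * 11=-11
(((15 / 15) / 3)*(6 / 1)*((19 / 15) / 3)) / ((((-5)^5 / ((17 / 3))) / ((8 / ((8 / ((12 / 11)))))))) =-2584 / 1546875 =-0.00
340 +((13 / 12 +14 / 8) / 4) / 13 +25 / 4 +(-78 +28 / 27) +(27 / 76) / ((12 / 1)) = 28742977 / 106704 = 269.37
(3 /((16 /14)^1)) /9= 7 /24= 0.29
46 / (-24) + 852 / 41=9281 / 492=18.86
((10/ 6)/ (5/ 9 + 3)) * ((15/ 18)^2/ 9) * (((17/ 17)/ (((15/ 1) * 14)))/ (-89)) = -25/ 12918528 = -0.00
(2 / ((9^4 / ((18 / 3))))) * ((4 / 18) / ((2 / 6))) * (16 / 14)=64 / 45927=0.00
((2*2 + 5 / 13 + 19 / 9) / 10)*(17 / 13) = 1292 / 1521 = 0.85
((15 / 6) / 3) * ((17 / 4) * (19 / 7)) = 1615 / 168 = 9.61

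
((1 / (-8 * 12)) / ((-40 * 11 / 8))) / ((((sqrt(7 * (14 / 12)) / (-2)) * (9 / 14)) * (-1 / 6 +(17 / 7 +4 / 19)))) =-133 * sqrt(6) / 3906540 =-0.00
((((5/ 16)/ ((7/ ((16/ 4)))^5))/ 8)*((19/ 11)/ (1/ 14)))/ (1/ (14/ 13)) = 0.06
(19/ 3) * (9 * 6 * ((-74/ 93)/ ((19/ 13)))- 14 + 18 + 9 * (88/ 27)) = 6952/ 279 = 24.92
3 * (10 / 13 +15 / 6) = 255 / 26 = 9.81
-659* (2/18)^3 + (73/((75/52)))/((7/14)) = 1828381/18225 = 100.32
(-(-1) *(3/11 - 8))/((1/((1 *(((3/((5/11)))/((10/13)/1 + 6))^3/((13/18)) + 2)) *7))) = -12502973/70400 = -177.60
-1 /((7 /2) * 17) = -2 /119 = -0.02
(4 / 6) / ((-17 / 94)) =-188 / 51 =-3.69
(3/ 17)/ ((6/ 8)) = 4/ 17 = 0.24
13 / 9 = 1.44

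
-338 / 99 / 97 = -338 / 9603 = -0.04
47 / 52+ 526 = 27399 / 52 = 526.90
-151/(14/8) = -604/7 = -86.29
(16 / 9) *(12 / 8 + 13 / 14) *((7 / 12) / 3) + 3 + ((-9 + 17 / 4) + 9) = 2621 / 324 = 8.09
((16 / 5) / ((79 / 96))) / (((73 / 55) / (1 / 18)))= 2816 / 17301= 0.16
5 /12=0.42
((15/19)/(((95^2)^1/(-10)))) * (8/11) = -48/75449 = -0.00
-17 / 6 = -2.83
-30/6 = -5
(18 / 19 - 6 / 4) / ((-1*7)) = 3 / 38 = 0.08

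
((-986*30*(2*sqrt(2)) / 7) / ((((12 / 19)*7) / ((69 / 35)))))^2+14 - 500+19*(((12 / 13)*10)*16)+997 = 43449349092043 / 1529437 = 28408721.05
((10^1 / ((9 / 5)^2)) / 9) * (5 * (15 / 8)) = 3125 / 972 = 3.22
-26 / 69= -0.38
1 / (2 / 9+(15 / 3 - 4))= 0.82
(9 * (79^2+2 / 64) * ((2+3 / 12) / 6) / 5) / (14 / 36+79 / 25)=242651295 / 204416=1187.05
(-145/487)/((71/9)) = -1305/34577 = -0.04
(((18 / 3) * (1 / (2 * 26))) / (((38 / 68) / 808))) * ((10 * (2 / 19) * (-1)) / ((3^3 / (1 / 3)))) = -274720 / 126711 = -2.17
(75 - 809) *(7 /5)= -5138 /5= -1027.60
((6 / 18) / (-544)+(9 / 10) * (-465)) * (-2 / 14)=682993 / 11424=59.79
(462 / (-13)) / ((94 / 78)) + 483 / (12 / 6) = 19929 / 94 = 212.01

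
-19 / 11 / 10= -19 / 110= -0.17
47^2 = 2209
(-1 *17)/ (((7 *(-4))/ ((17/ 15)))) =289/ 420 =0.69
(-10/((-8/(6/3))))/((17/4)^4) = 640/83521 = 0.01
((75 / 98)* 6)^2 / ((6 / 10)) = 84375 / 2401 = 35.14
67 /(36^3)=67 /46656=0.00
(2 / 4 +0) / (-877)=-1 / 1754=-0.00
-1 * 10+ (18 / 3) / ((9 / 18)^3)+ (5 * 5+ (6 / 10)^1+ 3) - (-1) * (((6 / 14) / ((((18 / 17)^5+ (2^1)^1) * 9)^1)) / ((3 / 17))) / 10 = 39691070345 / 595889532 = 66.61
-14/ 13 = -1.08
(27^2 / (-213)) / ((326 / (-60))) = 7290 / 11573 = 0.63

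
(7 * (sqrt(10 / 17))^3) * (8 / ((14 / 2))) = 80 * sqrt(170) / 289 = 3.61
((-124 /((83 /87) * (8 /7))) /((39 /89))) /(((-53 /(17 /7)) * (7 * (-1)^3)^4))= 1360187 /274611974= 0.00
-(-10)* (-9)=-90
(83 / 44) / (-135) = -83 / 5940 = -0.01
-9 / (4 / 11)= -99 / 4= -24.75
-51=-51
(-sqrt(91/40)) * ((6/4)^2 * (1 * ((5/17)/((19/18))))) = -81 * sqrt(910)/2584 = -0.95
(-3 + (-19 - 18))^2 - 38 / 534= 427181 / 267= 1599.93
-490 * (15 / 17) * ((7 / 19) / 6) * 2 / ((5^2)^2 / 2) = -1372 / 8075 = -0.17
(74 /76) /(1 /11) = 407 /38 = 10.71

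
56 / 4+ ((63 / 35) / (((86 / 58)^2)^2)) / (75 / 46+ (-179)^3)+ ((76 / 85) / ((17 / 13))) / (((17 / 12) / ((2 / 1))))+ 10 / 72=15.10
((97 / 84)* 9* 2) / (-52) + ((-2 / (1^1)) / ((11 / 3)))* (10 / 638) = -1042959 / 2554552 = -0.41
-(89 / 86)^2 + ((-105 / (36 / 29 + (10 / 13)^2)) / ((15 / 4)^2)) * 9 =-1566883847 / 41528540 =-37.73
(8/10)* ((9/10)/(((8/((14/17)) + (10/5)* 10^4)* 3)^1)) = 21/1750850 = 0.00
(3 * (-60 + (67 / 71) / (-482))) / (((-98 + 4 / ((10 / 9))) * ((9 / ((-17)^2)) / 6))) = 2967144215 / 8076392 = 367.38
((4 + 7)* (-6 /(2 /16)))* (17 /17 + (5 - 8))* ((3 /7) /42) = 528 /49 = 10.78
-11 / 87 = -0.13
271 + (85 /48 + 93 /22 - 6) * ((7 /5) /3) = 2146313 /7920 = 271.00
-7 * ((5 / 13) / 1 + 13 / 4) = -1323 / 52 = -25.44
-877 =-877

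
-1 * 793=-793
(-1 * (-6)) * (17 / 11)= 102 / 11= 9.27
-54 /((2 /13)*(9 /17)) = -663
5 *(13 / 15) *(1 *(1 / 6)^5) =13 / 23328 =0.00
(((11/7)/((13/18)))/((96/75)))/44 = 225/5824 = 0.04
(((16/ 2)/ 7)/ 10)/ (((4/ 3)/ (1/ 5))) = 3/ 175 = 0.02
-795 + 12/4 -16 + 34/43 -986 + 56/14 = -76936/43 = -1789.21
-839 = -839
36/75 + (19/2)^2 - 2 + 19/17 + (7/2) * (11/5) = 165831/1700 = 97.55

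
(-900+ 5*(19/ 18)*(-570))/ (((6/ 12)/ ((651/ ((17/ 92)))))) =-468155800/ 17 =-27538576.47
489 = 489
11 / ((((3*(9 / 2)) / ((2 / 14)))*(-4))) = -11 / 378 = -0.03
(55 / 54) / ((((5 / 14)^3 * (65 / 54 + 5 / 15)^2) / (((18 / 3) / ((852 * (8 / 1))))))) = 101871 / 12227975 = 0.01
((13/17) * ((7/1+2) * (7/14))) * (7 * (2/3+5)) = 273/2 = 136.50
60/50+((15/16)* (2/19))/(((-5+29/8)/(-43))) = 4479/1045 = 4.29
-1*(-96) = 96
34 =34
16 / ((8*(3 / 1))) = 2 / 3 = 0.67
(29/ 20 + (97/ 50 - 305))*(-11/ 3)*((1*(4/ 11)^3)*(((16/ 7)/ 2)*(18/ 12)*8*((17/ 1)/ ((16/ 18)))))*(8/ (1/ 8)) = 18901536768/ 21175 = 892634.56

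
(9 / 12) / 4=3 / 16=0.19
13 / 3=4.33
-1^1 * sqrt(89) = -sqrt(89) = -9.43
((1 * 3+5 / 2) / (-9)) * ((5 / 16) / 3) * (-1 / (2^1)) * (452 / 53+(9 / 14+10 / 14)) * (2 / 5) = 8965 / 71232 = 0.13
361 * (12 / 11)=4332 / 11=393.82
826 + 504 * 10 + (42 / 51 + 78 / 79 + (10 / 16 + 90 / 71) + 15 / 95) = 85075751487 / 14493656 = 5869.86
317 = 317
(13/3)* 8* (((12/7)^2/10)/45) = 832/3675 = 0.23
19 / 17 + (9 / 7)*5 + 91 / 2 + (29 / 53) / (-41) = 27427223 / 517174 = 53.03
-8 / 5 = -1.60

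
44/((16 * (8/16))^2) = 0.69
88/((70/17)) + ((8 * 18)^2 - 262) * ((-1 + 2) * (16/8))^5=655189.37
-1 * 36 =-36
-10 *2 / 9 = -20 / 9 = -2.22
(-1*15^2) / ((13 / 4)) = -900 / 13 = -69.23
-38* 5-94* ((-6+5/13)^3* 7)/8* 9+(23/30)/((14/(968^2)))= 168120769529/922740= 182197.34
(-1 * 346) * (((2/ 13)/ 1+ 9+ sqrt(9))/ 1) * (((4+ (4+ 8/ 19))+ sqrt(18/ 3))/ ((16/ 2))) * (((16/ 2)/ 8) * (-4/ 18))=13667 * sqrt(6)/ 117+ 2186720/ 2223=1269.81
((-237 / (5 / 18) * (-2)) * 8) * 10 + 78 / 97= 13241742 / 97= 136512.80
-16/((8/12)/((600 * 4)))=-57600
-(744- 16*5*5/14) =-5008/7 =-715.43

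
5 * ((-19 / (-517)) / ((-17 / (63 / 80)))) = -1197 / 140624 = -0.01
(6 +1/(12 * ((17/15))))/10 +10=7213/680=10.61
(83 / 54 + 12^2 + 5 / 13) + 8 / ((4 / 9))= 115073 / 702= 163.92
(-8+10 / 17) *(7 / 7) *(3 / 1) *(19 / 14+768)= -17106.88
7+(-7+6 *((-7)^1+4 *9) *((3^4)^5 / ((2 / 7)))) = 2123451700209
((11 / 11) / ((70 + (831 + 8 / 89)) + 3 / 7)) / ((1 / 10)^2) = 0.11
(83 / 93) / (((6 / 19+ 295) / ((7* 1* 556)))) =6137684 / 521823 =11.76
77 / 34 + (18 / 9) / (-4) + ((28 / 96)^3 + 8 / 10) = 3042787 / 1175040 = 2.59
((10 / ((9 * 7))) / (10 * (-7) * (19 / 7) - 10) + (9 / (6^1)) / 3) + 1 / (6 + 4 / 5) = 13843 / 21420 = 0.65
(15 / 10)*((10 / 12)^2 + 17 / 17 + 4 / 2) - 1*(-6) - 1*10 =37 / 24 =1.54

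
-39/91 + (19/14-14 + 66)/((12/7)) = 1719/56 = 30.70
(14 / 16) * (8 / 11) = 0.64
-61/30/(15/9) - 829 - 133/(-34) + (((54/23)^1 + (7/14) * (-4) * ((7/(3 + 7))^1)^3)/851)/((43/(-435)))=-236459753561/286157260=-826.33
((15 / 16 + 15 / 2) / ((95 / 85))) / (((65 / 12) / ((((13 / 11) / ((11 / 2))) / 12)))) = 459 / 18392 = 0.02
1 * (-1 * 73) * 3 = -219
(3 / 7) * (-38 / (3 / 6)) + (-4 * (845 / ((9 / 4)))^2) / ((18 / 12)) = -639821804 / 1701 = -376144.51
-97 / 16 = -6.06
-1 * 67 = -67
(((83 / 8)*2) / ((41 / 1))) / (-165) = -83 / 27060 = -0.00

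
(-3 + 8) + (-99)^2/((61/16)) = 157121/61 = 2575.75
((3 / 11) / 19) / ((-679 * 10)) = -3 / 1419110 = -0.00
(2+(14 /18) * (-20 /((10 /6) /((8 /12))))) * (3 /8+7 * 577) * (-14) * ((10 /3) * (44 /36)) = 236384225 /243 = 972774.59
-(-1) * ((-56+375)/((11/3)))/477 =0.18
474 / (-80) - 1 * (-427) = 16843 / 40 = 421.08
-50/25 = -2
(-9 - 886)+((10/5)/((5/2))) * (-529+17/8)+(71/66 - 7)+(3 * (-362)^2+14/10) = 64648811/165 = 391810.98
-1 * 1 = -1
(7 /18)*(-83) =-581 /18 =-32.28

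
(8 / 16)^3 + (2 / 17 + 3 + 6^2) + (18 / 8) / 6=39.62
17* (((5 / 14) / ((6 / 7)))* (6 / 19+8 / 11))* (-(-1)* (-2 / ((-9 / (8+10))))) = 18530 / 627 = 29.55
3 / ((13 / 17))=51 / 13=3.92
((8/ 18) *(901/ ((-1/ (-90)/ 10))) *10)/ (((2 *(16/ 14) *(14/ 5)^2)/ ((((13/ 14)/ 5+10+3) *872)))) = 113308633750/ 49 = 2312421096.94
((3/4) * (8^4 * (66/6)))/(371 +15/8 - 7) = 92.36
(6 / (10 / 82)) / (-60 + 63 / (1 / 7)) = 82 / 635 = 0.13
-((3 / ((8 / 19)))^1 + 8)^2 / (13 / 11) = -161051 / 832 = -193.57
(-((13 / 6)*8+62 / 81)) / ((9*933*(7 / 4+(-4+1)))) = 5864 / 3400785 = 0.00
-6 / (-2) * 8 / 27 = 0.89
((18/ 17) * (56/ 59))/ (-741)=-336/ 247741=-0.00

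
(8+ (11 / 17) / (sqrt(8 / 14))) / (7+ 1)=11 * sqrt(7) / 272+ 1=1.11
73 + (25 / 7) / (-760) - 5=72347 / 1064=68.00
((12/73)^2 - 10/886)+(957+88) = 2467017762/2360747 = 1045.02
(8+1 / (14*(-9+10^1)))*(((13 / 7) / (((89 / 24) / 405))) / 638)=2.57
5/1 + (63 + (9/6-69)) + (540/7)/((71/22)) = 24257/994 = 24.40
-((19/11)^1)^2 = -2.98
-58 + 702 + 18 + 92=754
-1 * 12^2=-144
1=1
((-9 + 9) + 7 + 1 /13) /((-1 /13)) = -92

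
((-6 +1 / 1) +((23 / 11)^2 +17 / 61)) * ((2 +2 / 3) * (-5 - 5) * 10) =2063200 / 22143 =93.18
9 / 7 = 1.29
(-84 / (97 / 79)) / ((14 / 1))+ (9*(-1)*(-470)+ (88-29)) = 415559 / 97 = 4284.11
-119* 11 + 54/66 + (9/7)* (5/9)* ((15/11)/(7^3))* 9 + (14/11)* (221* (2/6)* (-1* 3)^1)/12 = -19182967/14406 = -1331.60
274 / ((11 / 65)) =17810 / 11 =1619.09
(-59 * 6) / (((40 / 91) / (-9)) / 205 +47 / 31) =-368495946 / 1577965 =-233.53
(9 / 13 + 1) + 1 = 35 / 13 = 2.69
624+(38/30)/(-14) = 131021/210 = 623.91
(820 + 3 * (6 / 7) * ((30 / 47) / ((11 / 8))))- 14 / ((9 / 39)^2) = 18184546 / 32571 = 558.30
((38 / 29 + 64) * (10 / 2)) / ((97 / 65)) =615550 / 2813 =218.82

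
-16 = -16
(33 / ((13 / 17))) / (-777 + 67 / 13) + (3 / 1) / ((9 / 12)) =39575 / 10034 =3.94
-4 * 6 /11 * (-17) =408 /11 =37.09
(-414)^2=171396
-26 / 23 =-1.13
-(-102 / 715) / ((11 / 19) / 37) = 71706 / 7865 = 9.12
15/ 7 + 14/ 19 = 383/ 133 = 2.88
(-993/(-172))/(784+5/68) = 16881/2292631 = 0.01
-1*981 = -981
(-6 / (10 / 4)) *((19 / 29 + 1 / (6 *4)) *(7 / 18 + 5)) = -9409 / 1044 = -9.01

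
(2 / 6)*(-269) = -269 / 3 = -89.67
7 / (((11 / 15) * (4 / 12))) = 315 / 11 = 28.64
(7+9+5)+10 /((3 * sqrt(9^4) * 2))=5108 /243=21.02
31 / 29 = 1.07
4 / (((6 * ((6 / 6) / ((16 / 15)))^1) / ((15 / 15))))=32 / 45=0.71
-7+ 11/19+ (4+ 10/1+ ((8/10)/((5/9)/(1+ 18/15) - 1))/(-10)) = 135081/17575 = 7.69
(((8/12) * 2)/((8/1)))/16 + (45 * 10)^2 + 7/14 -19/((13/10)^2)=3285185881/16224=202489.27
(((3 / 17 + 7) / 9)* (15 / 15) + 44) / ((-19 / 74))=-507196 / 2907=-174.47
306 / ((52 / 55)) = 323.65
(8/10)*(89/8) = 89/10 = 8.90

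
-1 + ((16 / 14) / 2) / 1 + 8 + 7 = 102 / 7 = 14.57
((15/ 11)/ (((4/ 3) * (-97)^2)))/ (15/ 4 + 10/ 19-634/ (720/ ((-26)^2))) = -38475/ 209186900351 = -0.00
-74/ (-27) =74/ 27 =2.74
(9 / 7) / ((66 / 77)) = 3 / 2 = 1.50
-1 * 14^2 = -196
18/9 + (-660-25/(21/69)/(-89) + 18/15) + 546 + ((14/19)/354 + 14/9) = -108.32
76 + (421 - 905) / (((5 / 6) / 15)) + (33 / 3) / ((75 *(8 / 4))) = -1295389 / 150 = -8635.93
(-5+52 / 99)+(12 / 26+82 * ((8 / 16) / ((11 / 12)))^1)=52399 / 1287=40.71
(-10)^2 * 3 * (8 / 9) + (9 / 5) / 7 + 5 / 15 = 9354 / 35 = 267.26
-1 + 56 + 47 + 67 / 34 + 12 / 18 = 10673 / 102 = 104.64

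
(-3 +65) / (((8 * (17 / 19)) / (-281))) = -165509 / 68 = -2433.96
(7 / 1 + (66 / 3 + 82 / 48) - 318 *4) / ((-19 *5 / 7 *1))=208537 / 2280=91.46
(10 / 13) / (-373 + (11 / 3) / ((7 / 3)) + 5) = -14 / 6669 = -0.00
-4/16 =-1/4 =-0.25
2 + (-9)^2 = 83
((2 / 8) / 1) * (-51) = -51 / 4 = -12.75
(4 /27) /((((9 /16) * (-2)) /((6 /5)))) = -64 /405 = -0.16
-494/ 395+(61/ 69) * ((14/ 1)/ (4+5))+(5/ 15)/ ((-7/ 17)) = -1176113/ 1717065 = -0.68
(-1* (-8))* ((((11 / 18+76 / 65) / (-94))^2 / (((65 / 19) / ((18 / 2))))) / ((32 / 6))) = 82438891 / 58238076000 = 0.00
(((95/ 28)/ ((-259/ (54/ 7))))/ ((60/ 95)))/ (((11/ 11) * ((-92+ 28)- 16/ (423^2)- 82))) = 581340321/ 530456387440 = 0.00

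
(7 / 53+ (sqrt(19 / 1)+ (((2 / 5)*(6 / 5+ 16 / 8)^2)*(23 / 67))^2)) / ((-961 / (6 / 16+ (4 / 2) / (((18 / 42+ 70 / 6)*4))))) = -423*sqrt(19) / 976376 - 106987830399 / 117084903625000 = -0.00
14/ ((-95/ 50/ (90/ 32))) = -1575/ 76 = -20.72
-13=-13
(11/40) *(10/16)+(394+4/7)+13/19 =3365879/8512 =395.43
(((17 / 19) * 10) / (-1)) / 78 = -85 / 741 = -0.11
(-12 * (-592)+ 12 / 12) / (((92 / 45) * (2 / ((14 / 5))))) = 447615 / 92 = 4865.38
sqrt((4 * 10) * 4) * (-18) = -72 * sqrt(10) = -227.68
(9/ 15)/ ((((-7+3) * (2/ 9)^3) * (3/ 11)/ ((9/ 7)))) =-72171/ 1120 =-64.44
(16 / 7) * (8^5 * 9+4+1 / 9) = 42467920 / 63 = 674093.97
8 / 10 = 4 / 5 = 0.80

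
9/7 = 1.29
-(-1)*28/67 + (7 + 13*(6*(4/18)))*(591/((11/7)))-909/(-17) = 115334882/12529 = 9205.43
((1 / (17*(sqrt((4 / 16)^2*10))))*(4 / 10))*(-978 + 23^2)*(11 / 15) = -19756*sqrt(10) / 6375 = -9.80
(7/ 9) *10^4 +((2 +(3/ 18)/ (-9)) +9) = 420593/ 54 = 7788.76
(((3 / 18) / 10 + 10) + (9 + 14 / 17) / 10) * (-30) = -11219 / 34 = -329.97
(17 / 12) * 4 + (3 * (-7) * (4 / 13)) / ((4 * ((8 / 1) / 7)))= 1327 / 312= 4.25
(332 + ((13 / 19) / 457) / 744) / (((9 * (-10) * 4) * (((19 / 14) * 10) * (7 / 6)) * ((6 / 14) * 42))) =-2144770477 / 662811595200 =-0.00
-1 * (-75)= 75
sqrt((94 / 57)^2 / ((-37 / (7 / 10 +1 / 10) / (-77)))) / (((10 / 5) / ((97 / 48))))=2.15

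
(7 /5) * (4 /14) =0.40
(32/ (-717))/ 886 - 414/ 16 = -65749745/ 2541048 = -25.88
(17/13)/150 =0.01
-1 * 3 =-3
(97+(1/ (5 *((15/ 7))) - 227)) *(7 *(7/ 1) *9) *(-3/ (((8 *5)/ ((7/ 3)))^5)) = 8023779449/ 69120000000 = 0.12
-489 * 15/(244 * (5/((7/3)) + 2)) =-51345/7076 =-7.26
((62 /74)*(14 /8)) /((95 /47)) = 10199 /14060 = 0.73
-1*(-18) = 18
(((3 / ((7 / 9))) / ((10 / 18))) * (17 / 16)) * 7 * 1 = 4131 / 80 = 51.64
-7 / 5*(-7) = 9.80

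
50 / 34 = 25 / 17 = 1.47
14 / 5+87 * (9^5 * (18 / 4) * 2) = 231176849 / 5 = 46235369.80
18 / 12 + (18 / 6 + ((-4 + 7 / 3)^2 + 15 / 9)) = 161 / 18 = 8.94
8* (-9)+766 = 694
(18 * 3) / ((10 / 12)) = 324 / 5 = 64.80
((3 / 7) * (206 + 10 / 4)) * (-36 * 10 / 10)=-3216.86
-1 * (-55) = 55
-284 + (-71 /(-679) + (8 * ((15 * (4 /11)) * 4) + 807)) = 5210748 /7469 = 697.65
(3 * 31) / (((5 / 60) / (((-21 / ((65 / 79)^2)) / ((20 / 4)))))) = -146264076 / 21125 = -6923.74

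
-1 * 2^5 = -32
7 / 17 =0.41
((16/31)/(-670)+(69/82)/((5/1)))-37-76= -112.83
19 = 19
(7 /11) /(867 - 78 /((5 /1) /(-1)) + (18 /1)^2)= 35 /66363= 0.00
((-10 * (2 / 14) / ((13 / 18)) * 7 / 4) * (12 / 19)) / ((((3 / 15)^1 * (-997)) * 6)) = 0.00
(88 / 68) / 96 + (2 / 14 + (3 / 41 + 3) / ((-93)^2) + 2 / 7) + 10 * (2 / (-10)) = -350549531 / 225058512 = -1.56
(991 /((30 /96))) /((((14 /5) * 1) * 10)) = 3964 /35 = 113.26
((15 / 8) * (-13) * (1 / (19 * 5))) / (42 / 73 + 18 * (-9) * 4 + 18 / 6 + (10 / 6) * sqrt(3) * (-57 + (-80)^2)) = -6591360165 * sqrt(3) / 813730290984656 -401794263 / 813730290984656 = -0.00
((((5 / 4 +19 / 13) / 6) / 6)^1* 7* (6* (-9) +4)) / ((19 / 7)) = -57575 / 5928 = -9.71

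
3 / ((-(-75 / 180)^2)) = -432 / 25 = -17.28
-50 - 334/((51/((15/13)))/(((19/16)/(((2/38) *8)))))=-1008635/14144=-71.31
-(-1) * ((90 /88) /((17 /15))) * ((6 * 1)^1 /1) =2025 /374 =5.41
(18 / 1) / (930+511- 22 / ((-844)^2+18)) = 356177 / 28513947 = 0.01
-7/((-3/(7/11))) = 49/33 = 1.48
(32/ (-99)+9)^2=737881/ 9801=75.29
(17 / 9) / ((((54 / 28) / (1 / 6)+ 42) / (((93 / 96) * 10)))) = 3689 / 10800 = 0.34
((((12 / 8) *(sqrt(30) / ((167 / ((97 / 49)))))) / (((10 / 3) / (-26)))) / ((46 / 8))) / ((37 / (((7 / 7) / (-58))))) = 11349 *sqrt(30) / 1009741285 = 0.00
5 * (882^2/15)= 259308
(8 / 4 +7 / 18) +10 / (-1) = -137 / 18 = -7.61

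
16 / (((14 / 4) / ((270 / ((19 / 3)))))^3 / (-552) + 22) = 37549495296000 / 51630553679363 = 0.73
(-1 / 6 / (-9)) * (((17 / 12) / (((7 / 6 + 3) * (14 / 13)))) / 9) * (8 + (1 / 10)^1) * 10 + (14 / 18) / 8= 236 / 1575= 0.15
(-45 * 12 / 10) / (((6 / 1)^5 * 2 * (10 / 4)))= -1 / 720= -0.00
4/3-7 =-17/3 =-5.67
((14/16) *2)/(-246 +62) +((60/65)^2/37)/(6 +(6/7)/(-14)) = -2514715/446414176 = -0.01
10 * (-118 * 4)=-4720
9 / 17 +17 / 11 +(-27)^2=136711 / 187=731.07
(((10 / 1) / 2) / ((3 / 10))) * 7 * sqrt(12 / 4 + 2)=260.87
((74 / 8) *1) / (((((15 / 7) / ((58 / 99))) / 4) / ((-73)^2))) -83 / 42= 1120690247 / 20790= 53905.25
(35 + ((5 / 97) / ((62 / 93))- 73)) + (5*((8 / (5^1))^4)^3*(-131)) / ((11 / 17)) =-29693376803739843 / 104199218750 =-284967.37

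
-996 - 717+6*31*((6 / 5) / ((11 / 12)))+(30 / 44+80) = -152771 / 110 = -1388.83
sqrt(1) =1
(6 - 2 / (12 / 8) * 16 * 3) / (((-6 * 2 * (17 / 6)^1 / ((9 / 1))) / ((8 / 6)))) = 348 / 17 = 20.47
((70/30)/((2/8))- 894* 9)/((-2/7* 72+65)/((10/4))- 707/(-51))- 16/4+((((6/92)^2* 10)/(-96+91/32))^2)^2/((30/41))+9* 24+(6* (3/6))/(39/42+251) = -51774432153523383313680808913693028/1231603081728276046935414683993909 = -42.04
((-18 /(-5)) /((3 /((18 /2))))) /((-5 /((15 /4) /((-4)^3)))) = 81 /640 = 0.13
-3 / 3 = -1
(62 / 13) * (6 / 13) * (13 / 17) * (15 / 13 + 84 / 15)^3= 31472881068 / 60692125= 518.57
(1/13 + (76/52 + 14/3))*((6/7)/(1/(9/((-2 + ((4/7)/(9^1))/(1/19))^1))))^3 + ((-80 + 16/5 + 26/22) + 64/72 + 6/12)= -232166151979/40218750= -5772.58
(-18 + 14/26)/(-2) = 227/26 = 8.73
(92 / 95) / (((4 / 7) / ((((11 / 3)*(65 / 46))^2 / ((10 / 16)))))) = 286286 / 3933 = 72.79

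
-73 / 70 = -1.04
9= 9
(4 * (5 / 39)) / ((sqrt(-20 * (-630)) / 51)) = 0.23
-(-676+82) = 594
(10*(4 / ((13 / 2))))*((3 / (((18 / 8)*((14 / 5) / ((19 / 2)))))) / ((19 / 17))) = 6800 / 273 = 24.91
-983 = -983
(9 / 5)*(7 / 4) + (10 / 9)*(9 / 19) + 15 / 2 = 4247 / 380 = 11.18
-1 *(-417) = 417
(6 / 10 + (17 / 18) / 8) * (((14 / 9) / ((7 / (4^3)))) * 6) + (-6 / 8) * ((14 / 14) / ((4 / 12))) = 31873 / 540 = 59.02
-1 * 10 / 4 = -5 / 2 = -2.50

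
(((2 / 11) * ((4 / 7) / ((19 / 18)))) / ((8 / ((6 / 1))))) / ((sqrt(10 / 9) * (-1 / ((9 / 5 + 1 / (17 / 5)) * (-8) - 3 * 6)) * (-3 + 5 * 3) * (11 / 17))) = 0.31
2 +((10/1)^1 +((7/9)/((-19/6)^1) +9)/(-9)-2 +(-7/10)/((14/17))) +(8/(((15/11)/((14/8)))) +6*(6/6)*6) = 111719/2052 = 54.44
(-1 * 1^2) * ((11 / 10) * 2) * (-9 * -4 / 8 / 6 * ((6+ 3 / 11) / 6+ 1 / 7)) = -549 / 280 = -1.96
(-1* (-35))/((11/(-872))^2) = 26613440/121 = 219945.79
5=5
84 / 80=1.05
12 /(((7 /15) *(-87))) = -60 /203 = -0.30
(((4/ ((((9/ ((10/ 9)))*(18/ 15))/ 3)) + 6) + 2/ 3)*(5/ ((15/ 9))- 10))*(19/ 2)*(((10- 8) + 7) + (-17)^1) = 340480/ 81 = 4203.46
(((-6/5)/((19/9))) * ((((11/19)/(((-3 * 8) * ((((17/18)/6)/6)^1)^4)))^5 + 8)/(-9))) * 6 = -124082300117960668174744220231387438227780532646817774752/956026735568021529138877774277405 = -129789571255282309070613.40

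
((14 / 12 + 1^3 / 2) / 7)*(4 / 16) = 5 / 84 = 0.06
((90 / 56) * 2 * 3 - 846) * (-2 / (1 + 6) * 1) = 11709 / 49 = 238.96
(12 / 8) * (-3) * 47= -211.50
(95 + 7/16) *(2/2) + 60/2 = 125.44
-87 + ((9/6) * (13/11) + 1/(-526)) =-246568/2893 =-85.23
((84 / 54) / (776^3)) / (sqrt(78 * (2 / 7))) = 7 * sqrt(273) / 164018290176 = 0.00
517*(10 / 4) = 2585 / 2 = 1292.50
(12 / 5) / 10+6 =156 / 25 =6.24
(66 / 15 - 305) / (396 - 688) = 1503 / 1460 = 1.03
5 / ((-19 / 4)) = -20 / 19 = -1.05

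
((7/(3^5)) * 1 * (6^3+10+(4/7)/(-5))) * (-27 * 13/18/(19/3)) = -51389/2565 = -20.03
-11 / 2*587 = -6457 / 2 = -3228.50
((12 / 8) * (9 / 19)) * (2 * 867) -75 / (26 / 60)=261567 / 247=1058.98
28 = 28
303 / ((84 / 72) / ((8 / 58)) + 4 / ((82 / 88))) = 298152 / 12547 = 23.76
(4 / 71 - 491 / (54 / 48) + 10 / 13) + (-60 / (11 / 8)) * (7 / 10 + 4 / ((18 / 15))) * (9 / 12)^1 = -4715210 / 8307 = -567.62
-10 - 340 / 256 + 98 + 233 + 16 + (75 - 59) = 22507 / 64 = 351.67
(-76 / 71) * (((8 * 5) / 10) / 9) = -0.48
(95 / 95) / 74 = 1 / 74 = 0.01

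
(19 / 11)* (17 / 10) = 323 / 110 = 2.94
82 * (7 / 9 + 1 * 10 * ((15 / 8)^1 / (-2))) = -25379 / 36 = -704.97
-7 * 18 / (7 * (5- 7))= 9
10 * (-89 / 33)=-890 / 33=-26.97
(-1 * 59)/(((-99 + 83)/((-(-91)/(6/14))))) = 37583/48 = 782.98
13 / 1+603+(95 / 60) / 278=2054995 / 3336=616.01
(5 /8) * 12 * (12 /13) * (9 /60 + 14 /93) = 129 /62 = 2.08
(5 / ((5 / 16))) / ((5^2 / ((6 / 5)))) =96 / 125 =0.77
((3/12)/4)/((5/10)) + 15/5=25/8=3.12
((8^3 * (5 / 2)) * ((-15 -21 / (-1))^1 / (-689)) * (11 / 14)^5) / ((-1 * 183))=12884080 / 706381403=0.02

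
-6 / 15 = -2 / 5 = -0.40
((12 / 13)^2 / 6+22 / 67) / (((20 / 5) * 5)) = 2663 / 113230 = 0.02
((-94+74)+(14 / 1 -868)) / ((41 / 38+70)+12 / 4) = -33212 / 2815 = -11.80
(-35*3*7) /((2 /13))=-4777.50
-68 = -68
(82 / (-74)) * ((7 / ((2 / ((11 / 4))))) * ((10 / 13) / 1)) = -8.20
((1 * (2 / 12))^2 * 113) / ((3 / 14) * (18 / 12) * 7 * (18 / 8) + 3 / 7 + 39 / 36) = 3164 / 6627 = 0.48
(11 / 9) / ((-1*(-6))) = 11 / 54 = 0.20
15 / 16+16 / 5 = 331 / 80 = 4.14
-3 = -3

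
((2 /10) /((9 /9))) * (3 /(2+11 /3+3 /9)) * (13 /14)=13 /140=0.09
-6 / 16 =-3 / 8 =-0.38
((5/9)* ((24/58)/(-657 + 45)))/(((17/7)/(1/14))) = -5/452574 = -0.00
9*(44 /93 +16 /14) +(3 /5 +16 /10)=18167 /1085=16.74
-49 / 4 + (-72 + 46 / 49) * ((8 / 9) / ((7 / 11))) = -1376927 / 12348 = -111.51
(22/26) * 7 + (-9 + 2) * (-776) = 70693/13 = 5437.92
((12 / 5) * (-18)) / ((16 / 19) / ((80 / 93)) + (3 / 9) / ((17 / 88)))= -209304 / 13103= -15.97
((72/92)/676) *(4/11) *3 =54/42757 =0.00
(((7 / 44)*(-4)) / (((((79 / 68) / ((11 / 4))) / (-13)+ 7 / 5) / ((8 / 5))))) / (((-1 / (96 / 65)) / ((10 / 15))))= 30464 / 41555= 0.73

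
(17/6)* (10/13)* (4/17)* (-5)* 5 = -500/39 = -12.82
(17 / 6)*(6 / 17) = 1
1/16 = 0.06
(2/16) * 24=3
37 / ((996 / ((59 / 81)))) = 2183 / 80676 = 0.03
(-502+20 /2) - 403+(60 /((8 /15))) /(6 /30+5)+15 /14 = -317515 /364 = -872.29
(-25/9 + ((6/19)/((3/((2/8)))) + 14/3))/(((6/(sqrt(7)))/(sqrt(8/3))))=655 * sqrt(42)/3078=1.38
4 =4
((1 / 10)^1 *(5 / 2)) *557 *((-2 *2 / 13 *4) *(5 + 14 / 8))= -15039 / 13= -1156.85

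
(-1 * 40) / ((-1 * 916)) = 0.04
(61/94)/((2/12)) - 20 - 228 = -11473/47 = -244.11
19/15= 1.27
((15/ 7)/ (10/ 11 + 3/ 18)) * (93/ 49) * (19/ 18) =97185/ 24353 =3.99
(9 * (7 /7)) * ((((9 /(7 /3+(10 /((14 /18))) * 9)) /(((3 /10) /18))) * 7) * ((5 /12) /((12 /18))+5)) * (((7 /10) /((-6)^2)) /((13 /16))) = 1250235 /32227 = 38.79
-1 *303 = -303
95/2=47.50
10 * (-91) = -910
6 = 6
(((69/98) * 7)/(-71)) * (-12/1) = 414/497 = 0.83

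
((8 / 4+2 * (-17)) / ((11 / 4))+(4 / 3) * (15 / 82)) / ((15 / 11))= -5138 / 615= -8.35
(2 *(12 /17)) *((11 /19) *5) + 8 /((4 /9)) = 7134 /323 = 22.09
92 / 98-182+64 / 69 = -609032 / 3381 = -180.13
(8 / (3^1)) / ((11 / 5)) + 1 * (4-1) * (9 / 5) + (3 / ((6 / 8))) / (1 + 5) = 1201 / 165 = 7.28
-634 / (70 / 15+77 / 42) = -1268 / 13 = -97.54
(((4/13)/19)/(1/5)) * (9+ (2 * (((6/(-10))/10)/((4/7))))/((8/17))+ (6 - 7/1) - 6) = 1243/9880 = 0.13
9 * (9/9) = 9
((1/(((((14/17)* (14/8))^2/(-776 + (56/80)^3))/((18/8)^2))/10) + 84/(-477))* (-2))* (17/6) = 49079786939639/458110800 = 107135.19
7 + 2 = 9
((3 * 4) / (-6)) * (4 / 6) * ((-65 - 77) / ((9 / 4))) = 2272 / 27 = 84.15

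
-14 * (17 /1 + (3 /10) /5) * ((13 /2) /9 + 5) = -615013 /450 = -1366.70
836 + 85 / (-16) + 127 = 15323 / 16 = 957.69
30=30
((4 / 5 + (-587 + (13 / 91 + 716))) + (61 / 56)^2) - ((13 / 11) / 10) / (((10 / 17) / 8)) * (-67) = 205955499 / 862400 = 238.82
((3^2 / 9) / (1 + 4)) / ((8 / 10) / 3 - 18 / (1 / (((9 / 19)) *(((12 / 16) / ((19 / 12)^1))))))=-1083 / 20426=-0.05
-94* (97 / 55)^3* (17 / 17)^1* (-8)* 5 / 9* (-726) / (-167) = 1372660192 / 137775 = 9963.06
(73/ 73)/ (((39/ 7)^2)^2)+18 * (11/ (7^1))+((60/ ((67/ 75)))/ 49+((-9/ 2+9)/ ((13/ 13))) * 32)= 1318932984757/ 7595026803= 173.66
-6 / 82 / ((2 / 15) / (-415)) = 18675 / 82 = 227.74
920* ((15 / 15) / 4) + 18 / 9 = 232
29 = 29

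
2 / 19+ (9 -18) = -169 / 19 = -8.89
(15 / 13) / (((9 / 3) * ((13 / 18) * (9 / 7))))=70 / 169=0.41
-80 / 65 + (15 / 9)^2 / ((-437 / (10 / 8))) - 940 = -192498377 / 204516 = -941.24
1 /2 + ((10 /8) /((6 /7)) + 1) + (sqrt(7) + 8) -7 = sqrt(7) + 95 /24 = 6.60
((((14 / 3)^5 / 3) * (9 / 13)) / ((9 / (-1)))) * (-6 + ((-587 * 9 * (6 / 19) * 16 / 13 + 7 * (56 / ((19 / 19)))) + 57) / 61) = 261741192608 / 142789959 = 1833.05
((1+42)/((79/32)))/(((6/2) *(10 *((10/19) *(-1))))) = -6536/5925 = -1.10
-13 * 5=-65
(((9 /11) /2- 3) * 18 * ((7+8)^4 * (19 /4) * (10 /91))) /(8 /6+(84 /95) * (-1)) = -703154671875 /256256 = -2743953.98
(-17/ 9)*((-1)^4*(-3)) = 17/ 3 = 5.67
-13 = -13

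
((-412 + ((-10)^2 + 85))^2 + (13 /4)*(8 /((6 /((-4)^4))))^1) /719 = 157915 /2157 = 73.21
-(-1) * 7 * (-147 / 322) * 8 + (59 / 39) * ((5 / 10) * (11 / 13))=-581305 / 23322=-24.93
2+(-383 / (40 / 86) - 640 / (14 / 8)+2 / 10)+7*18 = -1060.96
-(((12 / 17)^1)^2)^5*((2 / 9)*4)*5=-275188285440 / 2015993900449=-0.14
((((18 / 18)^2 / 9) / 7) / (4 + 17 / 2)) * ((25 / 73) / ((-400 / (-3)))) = 1 / 306600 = 0.00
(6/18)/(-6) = -1/18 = -0.06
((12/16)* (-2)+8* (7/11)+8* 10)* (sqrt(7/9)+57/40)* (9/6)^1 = 1839* sqrt(7)/44+314469/1760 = 289.26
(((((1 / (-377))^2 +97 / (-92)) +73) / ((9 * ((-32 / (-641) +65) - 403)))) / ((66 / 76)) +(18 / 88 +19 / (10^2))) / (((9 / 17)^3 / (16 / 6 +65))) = 44279281751025672841 / 264348652549538700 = 167.50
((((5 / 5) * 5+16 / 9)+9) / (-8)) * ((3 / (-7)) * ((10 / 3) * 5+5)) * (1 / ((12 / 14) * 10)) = 923 / 432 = 2.14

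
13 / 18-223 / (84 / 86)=-14338 / 63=-227.59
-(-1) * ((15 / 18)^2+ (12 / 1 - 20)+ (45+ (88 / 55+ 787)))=148733 / 180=826.29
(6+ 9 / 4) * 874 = 14421 / 2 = 7210.50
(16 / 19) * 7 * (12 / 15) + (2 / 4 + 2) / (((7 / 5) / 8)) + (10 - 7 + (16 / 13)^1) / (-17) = 2755981 / 146965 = 18.75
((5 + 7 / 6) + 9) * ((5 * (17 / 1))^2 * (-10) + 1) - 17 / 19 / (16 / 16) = -41639541 / 38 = -1095777.39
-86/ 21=-4.10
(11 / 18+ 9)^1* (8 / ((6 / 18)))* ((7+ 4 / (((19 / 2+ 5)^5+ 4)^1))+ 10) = 241294751204 / 61533831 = 3921.33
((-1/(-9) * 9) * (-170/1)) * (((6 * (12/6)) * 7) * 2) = -28560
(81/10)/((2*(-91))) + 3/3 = 1739/1820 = 0.96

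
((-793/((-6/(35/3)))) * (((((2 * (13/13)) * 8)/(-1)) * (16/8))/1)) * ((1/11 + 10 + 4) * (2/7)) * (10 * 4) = -786656000/99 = -7946020.20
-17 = -17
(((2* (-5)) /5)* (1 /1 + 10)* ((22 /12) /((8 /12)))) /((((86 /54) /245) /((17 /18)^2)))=-8567405 /1032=-8301.75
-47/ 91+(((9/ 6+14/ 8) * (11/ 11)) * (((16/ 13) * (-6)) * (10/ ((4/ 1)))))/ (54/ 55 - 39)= 67341/ 63427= 1.06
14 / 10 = 7 / 5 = 1.40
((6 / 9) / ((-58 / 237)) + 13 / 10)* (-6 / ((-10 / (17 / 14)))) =-3009 / 2900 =-1.04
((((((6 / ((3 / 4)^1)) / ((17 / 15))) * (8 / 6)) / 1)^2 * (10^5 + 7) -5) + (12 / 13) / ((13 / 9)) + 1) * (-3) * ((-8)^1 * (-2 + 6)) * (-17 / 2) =-7228738528.06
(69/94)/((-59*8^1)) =-69/44368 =-0.00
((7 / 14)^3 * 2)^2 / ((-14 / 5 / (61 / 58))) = -305 / 12992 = -0.02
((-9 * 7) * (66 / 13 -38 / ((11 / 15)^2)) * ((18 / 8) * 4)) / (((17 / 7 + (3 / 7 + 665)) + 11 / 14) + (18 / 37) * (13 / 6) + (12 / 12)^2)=10099961928 / 182164411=55.44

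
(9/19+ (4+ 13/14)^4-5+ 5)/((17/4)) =25354179/182476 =138.95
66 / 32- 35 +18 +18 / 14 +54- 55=-1641 / 112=-14.65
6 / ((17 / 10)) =60 / 17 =3.53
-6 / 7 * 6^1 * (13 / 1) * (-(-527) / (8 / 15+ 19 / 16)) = -59192640 / 2891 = -20474.80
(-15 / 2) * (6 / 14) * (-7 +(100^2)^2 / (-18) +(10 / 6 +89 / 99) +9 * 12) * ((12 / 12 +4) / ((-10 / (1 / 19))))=-469916.05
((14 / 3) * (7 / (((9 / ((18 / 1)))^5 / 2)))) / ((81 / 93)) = 194432 / 81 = 2400.40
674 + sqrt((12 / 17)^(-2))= 8105 / 12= 675.42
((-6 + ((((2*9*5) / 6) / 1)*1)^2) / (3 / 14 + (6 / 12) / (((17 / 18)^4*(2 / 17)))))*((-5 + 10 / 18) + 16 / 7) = -1336336 / 15705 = -85.09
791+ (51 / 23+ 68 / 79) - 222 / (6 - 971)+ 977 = 3105820659 / 1753405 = 1771.31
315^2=99225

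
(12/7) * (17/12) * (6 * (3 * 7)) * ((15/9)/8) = 255/4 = 63.75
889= 889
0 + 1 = 1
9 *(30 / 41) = 270 / 41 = 6.59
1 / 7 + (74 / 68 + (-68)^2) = 1100805 / 238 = 4625.23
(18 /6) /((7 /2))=6 /7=0.86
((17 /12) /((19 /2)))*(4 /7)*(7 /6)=17 /171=0.10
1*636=636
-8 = -8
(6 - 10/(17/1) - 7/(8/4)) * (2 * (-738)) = -47970/17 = -2821.76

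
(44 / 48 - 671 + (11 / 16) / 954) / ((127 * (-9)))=10228141 / 17446752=0.59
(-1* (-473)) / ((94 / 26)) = 6149 / 47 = 130.83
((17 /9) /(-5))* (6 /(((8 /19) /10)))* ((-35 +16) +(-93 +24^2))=-24978.67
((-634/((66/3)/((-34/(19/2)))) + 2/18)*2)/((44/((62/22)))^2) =0.85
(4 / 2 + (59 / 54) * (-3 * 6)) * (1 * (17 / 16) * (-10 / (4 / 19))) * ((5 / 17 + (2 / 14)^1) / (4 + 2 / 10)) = 327275 / 3528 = 92.77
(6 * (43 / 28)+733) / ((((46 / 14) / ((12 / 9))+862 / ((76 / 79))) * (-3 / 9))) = -1184574 / 477997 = -2.48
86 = 86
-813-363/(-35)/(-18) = -170851/210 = -813.58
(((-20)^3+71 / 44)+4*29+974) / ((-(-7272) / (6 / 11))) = -101323 / 195536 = -0.52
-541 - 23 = -564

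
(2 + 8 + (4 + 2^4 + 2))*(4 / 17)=128 / 17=7.53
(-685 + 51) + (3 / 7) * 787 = -2077 / 7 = -296.71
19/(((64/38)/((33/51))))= 3971/544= 7.30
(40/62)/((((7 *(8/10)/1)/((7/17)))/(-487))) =-12175/527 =-23.10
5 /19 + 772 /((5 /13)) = 190709 /95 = 2007.46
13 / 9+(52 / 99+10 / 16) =2.59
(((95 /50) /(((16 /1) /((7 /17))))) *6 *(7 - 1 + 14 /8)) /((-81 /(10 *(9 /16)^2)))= -12369 /139264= -0.09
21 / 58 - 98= -97.64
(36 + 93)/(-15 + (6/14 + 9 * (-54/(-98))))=-2107/157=-13.42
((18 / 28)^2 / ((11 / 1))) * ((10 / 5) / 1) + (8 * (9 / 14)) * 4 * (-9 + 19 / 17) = -2970207 / 18326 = -162.08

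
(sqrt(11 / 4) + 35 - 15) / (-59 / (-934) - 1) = -3736 / 175 - 467*sqrt(11) / 875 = -23.12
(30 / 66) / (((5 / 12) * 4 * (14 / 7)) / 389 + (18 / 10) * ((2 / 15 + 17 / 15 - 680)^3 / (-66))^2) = 4874048437500 / 433203768543486622592949509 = 0.00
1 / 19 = 0.05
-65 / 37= -1.76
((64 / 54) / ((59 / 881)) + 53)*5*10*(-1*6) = -11262100 / 531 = -21209.23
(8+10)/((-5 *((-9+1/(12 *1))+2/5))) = 216/511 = 0.42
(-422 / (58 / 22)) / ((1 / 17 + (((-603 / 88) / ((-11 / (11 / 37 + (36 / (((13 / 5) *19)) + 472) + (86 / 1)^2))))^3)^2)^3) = -2511796920698673015379365592513918280434622238279754299978912275564305082001773190348783946763520013953497244347290652766865744461824 / 41899636871344458602393781736700994462935120661035677623755051299554226134735576923729699433408192520724979353511095944423614631802312953652523024733005559567806571723752944972214491832078169563677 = -0.00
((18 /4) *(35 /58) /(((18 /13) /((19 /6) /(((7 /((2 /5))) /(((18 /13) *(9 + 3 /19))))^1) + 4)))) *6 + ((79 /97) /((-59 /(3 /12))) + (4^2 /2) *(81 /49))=87.29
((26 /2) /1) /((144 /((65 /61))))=845 /8784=0.10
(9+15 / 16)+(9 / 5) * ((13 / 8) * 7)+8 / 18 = 22217 / 720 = 30.86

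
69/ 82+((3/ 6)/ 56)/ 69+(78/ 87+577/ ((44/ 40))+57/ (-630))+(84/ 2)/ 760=5053078387037/ 9602078640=526.25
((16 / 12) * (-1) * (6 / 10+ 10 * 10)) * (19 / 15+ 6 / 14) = -358136 / 1575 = -227.39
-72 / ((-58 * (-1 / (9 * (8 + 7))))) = -4860 / 29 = -167.59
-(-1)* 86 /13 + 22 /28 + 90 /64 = 25647 /2912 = 8.81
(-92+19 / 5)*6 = -529.20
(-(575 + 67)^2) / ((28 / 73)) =-1074570.43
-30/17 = -1.76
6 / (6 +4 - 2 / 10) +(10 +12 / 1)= 1108 / 49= 22.61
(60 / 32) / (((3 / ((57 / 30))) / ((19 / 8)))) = 2.82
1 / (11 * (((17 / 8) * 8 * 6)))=1 / 1122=0.00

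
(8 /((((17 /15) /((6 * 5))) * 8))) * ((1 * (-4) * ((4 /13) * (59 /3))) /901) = -141600 /199121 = -0.71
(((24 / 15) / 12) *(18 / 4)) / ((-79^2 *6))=-1 / 62410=-0.00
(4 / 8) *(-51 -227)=-139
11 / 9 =1.22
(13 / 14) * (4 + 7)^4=190333 / 14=13595.21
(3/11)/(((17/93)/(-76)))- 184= -55612/187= -297.39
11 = 11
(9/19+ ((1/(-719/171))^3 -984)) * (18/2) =-62513628325578/7062204221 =-8851.86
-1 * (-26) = 26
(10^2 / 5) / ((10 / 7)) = 14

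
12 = 12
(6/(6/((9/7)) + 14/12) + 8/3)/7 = 388/735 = 0.53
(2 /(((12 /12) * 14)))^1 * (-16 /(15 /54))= -288 /35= -8.23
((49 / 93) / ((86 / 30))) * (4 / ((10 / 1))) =98 / 1333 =0.07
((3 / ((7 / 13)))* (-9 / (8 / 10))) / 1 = -1755 / 28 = -62.68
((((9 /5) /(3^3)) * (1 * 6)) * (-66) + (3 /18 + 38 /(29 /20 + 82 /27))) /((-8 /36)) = 3873903 /48460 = 79.94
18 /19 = 0.95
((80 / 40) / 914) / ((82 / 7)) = 7 / 37474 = 0.00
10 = 10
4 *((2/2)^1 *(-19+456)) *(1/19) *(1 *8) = 736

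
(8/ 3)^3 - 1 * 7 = 323/ 27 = 11.96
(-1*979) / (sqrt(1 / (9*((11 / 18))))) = -2295.96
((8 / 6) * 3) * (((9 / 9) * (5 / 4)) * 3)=15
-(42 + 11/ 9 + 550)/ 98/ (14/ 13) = -69407/ 12348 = -5.62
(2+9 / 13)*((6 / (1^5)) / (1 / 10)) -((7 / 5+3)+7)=9759 / 65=150.14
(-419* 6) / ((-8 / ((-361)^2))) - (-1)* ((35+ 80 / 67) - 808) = 10975297455 / 268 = 40952602.44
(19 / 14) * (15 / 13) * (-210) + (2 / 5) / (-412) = -4403263 / 13390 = -328.85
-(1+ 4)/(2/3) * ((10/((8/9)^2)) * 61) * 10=-1852875/32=-57902.34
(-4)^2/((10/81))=648/5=129.60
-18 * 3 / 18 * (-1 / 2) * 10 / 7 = 15 / 7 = 2.14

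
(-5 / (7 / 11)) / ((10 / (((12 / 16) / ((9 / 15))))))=-55 / 56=-0.98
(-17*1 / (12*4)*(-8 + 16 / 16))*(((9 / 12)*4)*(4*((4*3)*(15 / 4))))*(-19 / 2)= -101745 / 8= -12718.12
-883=-883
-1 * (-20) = 20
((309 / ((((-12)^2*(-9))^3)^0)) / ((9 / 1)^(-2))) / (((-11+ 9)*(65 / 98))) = -1226421 / 65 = -18868.02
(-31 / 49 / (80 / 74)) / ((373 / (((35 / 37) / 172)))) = -31 / 3592736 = -0.00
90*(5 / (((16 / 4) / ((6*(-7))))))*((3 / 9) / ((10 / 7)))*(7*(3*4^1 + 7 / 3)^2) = -3171035 / 2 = -1585517.50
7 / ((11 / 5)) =35 / 11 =3.18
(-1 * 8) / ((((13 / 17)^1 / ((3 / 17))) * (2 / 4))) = -48 / 13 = -3.69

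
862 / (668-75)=1.45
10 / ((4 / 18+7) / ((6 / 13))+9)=0.41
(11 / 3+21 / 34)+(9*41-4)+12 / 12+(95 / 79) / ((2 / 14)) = 3051581 / 8058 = 378.70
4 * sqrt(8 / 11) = 3.41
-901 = -901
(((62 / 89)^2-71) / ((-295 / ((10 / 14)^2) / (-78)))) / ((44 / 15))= -148522725 / 45799222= -3.24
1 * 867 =867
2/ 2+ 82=83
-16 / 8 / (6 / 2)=-2 / 3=-0.67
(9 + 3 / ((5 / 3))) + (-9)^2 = 459 / 5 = 91.80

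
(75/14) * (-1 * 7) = -75/2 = -37.50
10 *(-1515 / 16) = -7575 / 8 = -946.88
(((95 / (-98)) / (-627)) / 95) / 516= 1 / 31706136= 0.00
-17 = -17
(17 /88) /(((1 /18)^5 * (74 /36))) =72275976 /407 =177582.25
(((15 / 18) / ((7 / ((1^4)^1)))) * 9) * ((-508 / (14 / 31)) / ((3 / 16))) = -314960 / 49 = -6427.76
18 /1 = 18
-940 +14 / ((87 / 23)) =-81458 / 87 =-936.30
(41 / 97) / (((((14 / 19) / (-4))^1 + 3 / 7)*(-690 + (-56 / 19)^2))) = -1968533 / 775369985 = -0.00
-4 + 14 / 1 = 10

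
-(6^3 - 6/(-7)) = -1518/7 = -216.86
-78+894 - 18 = 798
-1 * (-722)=722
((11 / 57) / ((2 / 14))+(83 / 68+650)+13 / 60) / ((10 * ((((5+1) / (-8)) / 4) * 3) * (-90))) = 12651034 / 9811125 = 1.29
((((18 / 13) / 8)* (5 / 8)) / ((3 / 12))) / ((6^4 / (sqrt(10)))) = 5* sqrt(10) / 14976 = 0.00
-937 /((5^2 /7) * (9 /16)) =-466.42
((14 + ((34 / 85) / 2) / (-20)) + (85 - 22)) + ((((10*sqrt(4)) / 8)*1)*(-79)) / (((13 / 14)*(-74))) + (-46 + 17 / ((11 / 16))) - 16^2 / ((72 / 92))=-1278663569 / 4761900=-268.52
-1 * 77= -77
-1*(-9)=9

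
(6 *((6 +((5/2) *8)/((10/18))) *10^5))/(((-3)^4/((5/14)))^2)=489.91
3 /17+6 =6.18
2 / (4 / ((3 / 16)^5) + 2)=243 / 2097395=0.00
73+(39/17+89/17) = 1369/17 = 80.53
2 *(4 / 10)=4 / 5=0.80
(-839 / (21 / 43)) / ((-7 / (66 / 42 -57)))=-13997876 / 1029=-13603.38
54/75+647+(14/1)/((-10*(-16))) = 259123/400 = 647.81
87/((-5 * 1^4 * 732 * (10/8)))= -29/1525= -0.02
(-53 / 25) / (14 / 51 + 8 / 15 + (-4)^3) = 2703 / 80570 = 0.03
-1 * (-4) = 4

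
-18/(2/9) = -81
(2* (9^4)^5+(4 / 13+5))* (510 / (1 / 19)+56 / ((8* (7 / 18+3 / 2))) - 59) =51773904664012293587512050 / 221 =234271061828109925735348.60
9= 9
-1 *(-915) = 915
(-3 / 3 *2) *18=-36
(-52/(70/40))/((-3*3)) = 208/63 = 3.30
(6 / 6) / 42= 1 / 42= 0.02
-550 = -550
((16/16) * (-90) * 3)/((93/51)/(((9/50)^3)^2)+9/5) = -12196570950/2421956310473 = -0.01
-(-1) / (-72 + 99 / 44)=-4 / 279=-0.01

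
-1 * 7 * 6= -42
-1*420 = -420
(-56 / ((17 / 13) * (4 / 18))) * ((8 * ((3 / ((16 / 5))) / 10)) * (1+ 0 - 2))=2457 / 17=144.53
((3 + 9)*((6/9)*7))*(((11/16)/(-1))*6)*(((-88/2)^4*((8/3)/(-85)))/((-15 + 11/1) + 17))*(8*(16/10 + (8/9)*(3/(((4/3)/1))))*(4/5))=48140612.86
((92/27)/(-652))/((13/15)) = -115/19071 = -0.01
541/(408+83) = 541/491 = 1.10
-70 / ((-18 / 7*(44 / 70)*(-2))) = -8575 / 396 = -21.65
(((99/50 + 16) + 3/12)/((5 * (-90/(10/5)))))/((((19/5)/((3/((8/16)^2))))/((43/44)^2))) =-0.24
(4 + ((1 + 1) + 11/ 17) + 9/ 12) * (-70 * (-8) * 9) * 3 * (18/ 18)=1901340/ 17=111843.53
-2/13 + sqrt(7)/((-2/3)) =-3 * sqrt(7)/2 - 2/13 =-4.12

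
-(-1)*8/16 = 1/2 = 0.50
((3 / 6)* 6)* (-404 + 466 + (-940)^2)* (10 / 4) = 6627465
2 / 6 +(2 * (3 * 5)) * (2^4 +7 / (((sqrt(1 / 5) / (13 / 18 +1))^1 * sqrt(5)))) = 842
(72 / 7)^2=5184 / 49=105.80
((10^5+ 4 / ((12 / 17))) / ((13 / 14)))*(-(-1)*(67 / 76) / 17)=140707973 / 25194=5584.98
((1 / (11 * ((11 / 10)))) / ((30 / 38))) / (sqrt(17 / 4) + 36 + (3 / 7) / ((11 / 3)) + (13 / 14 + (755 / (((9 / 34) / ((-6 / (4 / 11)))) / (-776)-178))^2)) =3413486332251867681749674342445295 / 1792096668070093659855597765412934402-8457591784794971256397952831299 * sqrt(17) / 488753636746389179960617572385345746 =0.00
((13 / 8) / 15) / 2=13 / 240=0.05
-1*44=-44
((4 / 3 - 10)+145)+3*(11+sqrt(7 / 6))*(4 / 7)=2*sqrt(42) / 7+3259 / 21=157.04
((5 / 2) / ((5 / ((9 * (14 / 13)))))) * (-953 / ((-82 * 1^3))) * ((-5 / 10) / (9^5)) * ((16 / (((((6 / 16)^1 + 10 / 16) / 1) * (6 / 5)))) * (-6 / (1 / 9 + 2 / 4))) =0.06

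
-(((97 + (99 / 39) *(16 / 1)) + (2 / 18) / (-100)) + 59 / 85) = -27509539 / 198900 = -138.31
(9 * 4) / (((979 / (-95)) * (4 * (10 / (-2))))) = 171 / 979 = 0.17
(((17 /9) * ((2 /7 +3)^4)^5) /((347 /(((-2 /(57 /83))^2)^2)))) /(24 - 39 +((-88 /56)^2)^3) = 11076638908811817360798968394640782856 /76309789471968769853004351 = 145153577089.62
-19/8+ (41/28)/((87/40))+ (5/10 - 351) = -1715927/4872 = -352.20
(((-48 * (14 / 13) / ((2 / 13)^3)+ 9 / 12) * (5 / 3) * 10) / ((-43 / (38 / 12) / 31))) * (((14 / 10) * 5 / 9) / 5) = 14451115 / 172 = 84018.11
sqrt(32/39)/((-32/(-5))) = 5*sqrt(78)/312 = 0.14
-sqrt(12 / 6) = -sqrt(2) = -1.41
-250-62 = -312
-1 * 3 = -3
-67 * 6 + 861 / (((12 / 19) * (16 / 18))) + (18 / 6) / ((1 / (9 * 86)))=110517 / 32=3453.66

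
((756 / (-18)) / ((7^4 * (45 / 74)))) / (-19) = 148 / 97755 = 0.00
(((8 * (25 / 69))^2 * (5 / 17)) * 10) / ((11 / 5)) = 10000000 / 890307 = 11.23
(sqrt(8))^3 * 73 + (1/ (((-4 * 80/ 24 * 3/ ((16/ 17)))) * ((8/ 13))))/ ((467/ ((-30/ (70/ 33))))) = 1287/ 1111460 + 1168 * sqrt(2) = 1651.80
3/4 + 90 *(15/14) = 97.18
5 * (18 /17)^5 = 9447840 /1419857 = 6.65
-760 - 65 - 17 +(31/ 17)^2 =-838.67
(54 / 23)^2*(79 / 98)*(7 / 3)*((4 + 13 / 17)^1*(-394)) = -1225306116 / 62951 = -19464.44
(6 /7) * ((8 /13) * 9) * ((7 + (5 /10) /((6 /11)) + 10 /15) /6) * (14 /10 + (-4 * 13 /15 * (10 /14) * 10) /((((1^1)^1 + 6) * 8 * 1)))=145024 /22295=6.50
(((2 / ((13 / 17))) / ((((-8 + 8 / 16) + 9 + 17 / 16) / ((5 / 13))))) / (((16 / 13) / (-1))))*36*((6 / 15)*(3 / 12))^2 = -306 / 2665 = -0.11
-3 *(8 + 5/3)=-29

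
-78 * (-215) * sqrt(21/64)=8385 * sqrt(21)/4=9606.22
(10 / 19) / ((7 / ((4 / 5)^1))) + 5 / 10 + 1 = 415 / 266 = 1.56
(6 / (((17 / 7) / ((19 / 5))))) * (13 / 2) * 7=427.16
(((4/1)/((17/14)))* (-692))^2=1501717504/289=5196254.34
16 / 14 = 8 / 7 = 1.14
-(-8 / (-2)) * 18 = -72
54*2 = 108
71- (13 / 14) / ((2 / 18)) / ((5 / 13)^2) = 5077 / 350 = 14.51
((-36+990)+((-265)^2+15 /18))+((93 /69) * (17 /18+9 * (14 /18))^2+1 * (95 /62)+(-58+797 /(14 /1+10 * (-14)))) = 115139788249 /1617084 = 71202.11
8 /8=1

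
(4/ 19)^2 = 16/ 361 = 0.04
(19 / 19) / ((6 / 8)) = 4 / 3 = 1.33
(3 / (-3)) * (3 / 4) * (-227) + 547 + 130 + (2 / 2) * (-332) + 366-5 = 3505 / 4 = 876.25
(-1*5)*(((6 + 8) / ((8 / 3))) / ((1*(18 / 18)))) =-105 / 4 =-26.25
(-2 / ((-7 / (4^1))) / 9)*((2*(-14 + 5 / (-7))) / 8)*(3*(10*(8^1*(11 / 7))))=-181280 / 1029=-176.17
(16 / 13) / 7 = 16 / 91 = 0.18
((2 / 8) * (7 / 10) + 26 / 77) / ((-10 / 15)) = -4737 / 6160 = -0.77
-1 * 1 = -1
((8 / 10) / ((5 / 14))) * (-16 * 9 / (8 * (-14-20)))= 504 / 425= 1.19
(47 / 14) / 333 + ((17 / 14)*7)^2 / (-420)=-30199 / 186480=-0.16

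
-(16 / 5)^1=-16 / 5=-3.20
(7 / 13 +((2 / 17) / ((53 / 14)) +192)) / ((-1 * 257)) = -2255567 / 3010241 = -0.75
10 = 10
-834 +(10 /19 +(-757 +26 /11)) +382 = -1206.11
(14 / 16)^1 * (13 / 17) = 91 / 136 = 0.67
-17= -17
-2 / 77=-0.03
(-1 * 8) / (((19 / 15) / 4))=-480 / 19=-25.26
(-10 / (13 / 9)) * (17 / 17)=-90 / 13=-6.92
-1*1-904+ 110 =-795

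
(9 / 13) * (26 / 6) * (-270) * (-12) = 9720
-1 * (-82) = 82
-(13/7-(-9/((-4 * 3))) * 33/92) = -1.59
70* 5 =350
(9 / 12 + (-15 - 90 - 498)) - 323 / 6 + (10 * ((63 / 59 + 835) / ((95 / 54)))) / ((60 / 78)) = 371410907 / 67260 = 5522.02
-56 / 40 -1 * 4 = -5.40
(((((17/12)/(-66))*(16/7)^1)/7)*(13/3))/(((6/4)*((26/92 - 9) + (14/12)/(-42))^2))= -575552/2173914743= -0.00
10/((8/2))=5/2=2.50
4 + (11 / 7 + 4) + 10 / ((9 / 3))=12.90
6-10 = -4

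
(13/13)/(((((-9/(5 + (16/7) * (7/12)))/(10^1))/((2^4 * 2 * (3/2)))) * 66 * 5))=-304/297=-1.02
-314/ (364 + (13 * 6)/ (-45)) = -2355/ 2717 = -0.87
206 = 206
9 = 9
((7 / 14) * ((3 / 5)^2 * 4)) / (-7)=-18 / 175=-0.10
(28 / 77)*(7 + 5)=48 / 11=4.36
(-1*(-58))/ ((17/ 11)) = 638/ 17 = 37.53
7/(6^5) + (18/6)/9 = 2599/7776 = 0.33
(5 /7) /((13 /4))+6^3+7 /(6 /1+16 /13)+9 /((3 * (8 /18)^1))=3831129 /17108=223.94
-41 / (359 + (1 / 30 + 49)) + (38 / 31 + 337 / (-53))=-105249243 / 20111963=-5.23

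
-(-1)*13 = 13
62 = 62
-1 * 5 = -5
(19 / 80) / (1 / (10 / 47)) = 19 / 376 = 0.05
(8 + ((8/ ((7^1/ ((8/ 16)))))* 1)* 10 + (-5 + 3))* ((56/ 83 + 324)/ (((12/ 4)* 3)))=2209736/ 5229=422.59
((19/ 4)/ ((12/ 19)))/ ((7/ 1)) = 361/ 336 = 1.07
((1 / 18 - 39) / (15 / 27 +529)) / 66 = -701 / 629112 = -0.00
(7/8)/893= 7/7144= 0.00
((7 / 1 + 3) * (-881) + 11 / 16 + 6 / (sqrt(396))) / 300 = -46983 / 1600 + sqrt(11) / 3300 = -29.36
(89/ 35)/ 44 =89/ 1540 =0.06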